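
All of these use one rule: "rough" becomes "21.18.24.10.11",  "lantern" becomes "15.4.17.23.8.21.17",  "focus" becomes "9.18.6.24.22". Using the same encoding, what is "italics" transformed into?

12.23.4.15.12.6.22

r is letter #18 and maps to 21: an offset of 3. The number is (letter's place in the alphabet, a=1) + 3.
For italics: i=9→12, t=20→23, a=1→4, l=12→15, i=9→12, c=3→6, s=19→22.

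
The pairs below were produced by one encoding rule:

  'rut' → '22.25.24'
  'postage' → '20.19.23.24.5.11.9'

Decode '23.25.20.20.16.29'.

supply

r is letter #18 and maps to 22: an offset of 4. Each letter is replaced by its alphabet position (a=1..z=26) + 4.
Decoding 23.25.20.20.16.29: 23→(23−4)÷1=19=s, 25→(25−4)÷1=21=u, 20→(20−4)÷1=16=p, 20→(20−4)÷1=16=p, 16→(16−4)÷1=12=l, 29→(29−4)÷1=25=y.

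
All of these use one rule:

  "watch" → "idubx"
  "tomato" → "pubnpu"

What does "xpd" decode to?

cow

The output letters match the input read backwards, each shifted +1: watch reversed is hctaw. Two steps: reverse the string, then apply a Caesar shift of +1.
Decoding xpd: shift back: x−1=w, p−1=o, d−1=c → woc; then reverse → cow.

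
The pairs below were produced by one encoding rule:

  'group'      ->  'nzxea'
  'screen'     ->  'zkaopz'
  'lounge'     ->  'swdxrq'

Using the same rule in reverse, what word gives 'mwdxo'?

found

In group: g→n is +7, r→z is +8, o→x is +9, u→e is +10 — the shift increases by 1 each position. Each letter shifts forward by (position + 7), i.e. 7, 8, 9, … — the shift grows by one for each successive letter.
Decoding mwdxo: m−7=f, w−8=o, d−9=u, x−10=n, o−11=d.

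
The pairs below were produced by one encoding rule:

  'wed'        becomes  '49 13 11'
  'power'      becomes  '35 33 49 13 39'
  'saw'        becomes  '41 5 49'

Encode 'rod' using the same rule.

39 33 11

The formula is n = 2×(alphabet index, a=1) + 3.
For rod: r=18→39, o=15→33, d=4→11.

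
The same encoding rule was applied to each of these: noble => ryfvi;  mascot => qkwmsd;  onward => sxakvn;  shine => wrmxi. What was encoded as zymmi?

voice

Shifts by position in noble: pos 0: n→r (+4), pos 1: o→y (+10), pos 2: b→f (+4), pos 3: l→v (+10) — repeating every 2. The shifts repeat in a cycle of length 2: positions 0,1,… shift by +4, +10, then the pattern repeats.
Reversing it on zymmi: z−4=v, y−10=o, m−4=i, m−10=c, i−4=e.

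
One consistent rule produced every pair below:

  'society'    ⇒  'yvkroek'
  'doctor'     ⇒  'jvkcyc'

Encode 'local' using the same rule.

rvkjv

In society: s→y is +6, o→v is +7, c→k is +8, i→r is +9 — the shift increases by 1 each position. Letter i (0-indexed) is shifted by i+6, so successive shifts are 6, 7, 8, ….
For local: l+6=r, o+7=v, c+8=k, a+9=j, l+10=v.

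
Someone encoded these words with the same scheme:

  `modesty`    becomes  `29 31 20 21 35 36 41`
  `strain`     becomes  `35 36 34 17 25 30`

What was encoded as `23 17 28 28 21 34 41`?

The number is (letter's place in the alphabet, a=1) + 16.
Undoing it on 23 17 28 28 21 34 41: 23→(23−16)÷1=7=g, 17→(17−16)÷1=1=a, 28→(28−16)÷1=12=l, 28→(28−16)÷1=12=l, 21→(21−16)÷1=5=e, 34→(34−16)÷1=18=r, 41→(41−16)÷1=25=y.

gallery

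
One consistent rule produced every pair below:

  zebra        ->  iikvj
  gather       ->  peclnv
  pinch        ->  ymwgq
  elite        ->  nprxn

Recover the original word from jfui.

A repeating key of period 2 is used — shifts +9, +4 over and over.
Decoding jfui: j−9=a, f−4=b, u−9=l, i−4=e.

able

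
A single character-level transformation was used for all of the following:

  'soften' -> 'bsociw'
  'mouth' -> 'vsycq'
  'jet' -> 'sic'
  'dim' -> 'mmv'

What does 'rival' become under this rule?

ameeu

The shift depends on letter class: consonant s→b is +9, but vowel o→s is +4. Vowels shift forward by 4 and consonants shift forward by 9.
For rival: r(cons)+9=a, i(vowel)+4=m, v(cons)+9=e, a(vowel)+4=e, l(cons)+9=u.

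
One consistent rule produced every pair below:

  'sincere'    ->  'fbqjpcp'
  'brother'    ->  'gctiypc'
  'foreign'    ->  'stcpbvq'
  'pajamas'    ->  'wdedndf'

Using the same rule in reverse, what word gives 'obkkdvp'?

village

s(18)→f(5) and i(8)→b(1) fit y≡3x+3 (mod 26); the inverse of 3 mod 26 is 9. This is an affine cipher: with a=0,…,z=25, each position x becomes (3x+3) mod 26.
Decoding obkkdvp: o(14)→9·(14−3)≡21=v; b(1)→9·(1−3)≡8=i; k(10)→9·(10−3)≡11=l; k(10)→9·(10−3)≡11=l; d(3)→9·(3−3)≡0=a; v(21)→9·(21−3)≡6=g; p(15)→9·(15−3)≡4=e (all mod 26).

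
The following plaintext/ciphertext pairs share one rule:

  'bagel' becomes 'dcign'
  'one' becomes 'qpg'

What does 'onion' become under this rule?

Compare letters: b→d is +2, a→c is +2, g→i is +2 — a constant shift. Each letter is shifted forward by 2 in the alphabet (a Caesar shift of +2).
On onion: o+2=q, n+2=p, i+2=k, o+2=q, n+2=p.

qpkqp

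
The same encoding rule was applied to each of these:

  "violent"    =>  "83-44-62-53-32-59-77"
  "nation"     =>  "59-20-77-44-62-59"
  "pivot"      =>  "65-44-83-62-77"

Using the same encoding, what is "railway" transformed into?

v(#22)→83 and i(#9)→44: differences scale by 3, so n = 3·pos + 17. With a=1..z=26, the number is 3·pos + 17.
On railway: r=18→71, a=1→20, i=9→44, l=12→53, w=23→86, a=1→20, y=25→92.

71-20-44-53-86-20-92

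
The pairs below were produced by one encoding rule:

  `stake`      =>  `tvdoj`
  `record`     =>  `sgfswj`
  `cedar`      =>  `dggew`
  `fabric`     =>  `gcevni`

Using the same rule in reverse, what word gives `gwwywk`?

The shift increases by 1 at each position, starting from +1: 1, 2, 3, ….
Undoing it on gwwywk: g−1=f, w−2=u, w−3=t, y−4=u, w−5=r, k−6=e.

future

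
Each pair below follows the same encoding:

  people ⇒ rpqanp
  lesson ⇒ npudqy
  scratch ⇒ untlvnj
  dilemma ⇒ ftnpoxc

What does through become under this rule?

Shifts by position in people: pos 0: p→r (+2), pos 1: e→p (+11), pos 2: o→q (+2), pos 3: p→a (+11) — repeating every 2. It's a Vigenère-style cipher with numeric key [2,11]: position i shifts by key[i mod 2].
For through: t+2=v, h+11=s, r+2=t, o+11=z, u+2=w, g+11=r, h+2=j.

vstzwrj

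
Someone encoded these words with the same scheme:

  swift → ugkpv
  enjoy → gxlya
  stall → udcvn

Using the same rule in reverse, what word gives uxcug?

Shifts by position in swift: pos 0: s→u (+2), pos 1: w→g (+10), pos 2: i→k (+2), pos 3: f→p (+10) — repeating every 2. It's a Vigenère-style cipher with numeric key [2,10]: position i shifts by key[i mod 2].
Decoding uxcug: u−2=s, x−10=n, c−2=a, u−10=k, g−2=e.

snake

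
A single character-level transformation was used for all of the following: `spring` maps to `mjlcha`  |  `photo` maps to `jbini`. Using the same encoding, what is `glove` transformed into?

afipy

Compare letters: s→m is +20, p→j is +20, r→l is +20 — a constant shift. This is a Caesar cipher with shift 20.
Applying it to glove: g+20=a, l+20=f, o+20=i, v+20=p, e+20=y.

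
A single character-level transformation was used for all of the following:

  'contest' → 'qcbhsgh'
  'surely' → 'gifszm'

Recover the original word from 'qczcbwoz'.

colonial

Compare letters: c→q is +14, o→c is +14, n→b is +14 — a constant shift. Every letter moves 14 places later in the alphabet, wrapping around z→a.
Decoding qczcbwoz: q−14=c, c−14=o, z−14=l, c−14=o, b−14=n, w−14=i, o−14=a, z−14=l.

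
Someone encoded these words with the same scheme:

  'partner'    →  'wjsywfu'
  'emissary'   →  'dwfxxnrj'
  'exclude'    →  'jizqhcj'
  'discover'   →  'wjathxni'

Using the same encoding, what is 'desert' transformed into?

ywjxji

Two steps: reverse the string, then apply a Caesar shift of +5.
Applying it to desert: reverse → tresed; then shift: t+5=y, r+5=w, e+5=j, s+5=x, e+5=j, d+5=i.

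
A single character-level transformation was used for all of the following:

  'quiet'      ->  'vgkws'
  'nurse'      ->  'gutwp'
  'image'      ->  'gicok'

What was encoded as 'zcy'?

wax

The output letters match the input read backwards, each shifted +2: quiet reversed is teiuq. Read the word backwards and shift each letter +2.
Undoing it on zcy: shift back: z−2=x, c−2=a, y−2=w → xaw; then reverse → wax.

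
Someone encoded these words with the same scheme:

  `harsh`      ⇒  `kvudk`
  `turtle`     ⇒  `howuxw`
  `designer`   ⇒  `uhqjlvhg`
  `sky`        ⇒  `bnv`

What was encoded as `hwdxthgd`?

adequate

The output letters match the input read backwards, each shifted +3: harsh reversed is hsrah. Read the word backwards and shift each letter +3.
Reversing it on hwdxthgd: shift back: h−3=e, w−3=t, d−3=a, x−3=u, t−3=q, h−3=e, g−3=d, d−3=a → etauqeda; then reverse → adequate.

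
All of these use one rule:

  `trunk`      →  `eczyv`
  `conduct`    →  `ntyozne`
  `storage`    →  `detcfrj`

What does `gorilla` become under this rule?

The shift depends on letter class: consonant t→e is +11, but vowel u→z is +5. The rule splits by letter class: vowels +5, consonants +11.
Applying it to gorilla: g(cons)+11=r, o(vowel)+5=t, r(cons)+11=c, i(vowel)+5=n, l(cons)+11=w, l(cons)+11=w, a(vowel)+5=f.

rtcnwwf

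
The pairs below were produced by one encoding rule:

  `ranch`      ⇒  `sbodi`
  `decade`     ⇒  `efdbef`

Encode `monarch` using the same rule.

Compare letters: r→s is +1, a→b is +1, n→o is +1 — a constant shift. This is a Caesar cipher with shift 1.
For monarch: m+1=n, o+1=p, n+1=o, a+1=b, r+1=s, c+1=d, h+1=i.

npobsdi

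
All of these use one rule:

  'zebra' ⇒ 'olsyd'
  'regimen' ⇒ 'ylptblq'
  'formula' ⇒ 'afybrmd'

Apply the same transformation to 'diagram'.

z(25)→o(14) and e(4)→l(11) fit y≡15x+3 (mod 26); the inverse of 15 mod 26 is 7. Treating letters as 0–25, the rule is x ↦ 15x + 3 (mod 26).
Applying it to diagram: d(3)→15·3+3≡22=w; i(8)→15·8+3≡19=t; a(0)→15·0+3≡3=d; g(6)→15·6+3≡15=p; r(17)→15·17+3≡24=y; a(0)→15·0+3≡3=d; m(12)→15·12+3≡1=b (all mod 26).

wtdpydb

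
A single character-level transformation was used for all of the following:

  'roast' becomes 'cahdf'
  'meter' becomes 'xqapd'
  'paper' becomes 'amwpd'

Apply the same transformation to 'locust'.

Shifts by position in roast: pos 0: r→c (+11), pos 1: o→a (+12), pos 2: a→h (+7), pos 3: s→d (+11), pos 4: t→f (+12) — repeating every 3. The shifts repeat in a cycle of length 3: positions 0,1,… shift by +11, +12, +7, then the pattern repeats.
On locust: l+11=w, o+12=a, c+7=j, u+11=f, s+12=e, t+7=a.

wajfea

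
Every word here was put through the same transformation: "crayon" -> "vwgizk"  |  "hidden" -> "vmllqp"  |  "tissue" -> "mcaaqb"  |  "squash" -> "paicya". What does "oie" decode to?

The output letters match the input read backwards, each shifted +8: crayon reversed is noyarc. The word is reversed, then every letter is shifted forward by 8.
Decoding oie: shift back: o−8=g, i−8=a, e−8=w → gaw; then reverse → wag.

wag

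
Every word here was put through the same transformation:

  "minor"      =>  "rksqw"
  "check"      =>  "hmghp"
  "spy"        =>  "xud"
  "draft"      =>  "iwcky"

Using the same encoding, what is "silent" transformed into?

xkqgsy

The shift depends on letter class: consonant m→r is +5, but vowel i→k is +2. Vowels shift forward by 2 and consonants shift forward by 5.
Applying it to silent: s(cons)+5=x, i(vowel)+2=k, l(cons)+5=q, e(vowel)+2=g, n(cons)+5=s, t(cons)+5=y.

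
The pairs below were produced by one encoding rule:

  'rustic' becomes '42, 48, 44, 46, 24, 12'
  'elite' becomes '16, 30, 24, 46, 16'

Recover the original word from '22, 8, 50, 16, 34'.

haven

r(#18)→42 and u(#21)→48: differences scale by 2, so n = 2·pos + 6. With a=1..z=26, the number is 2·pos + 6.
Decoding 22, 8, 50, 16, 34: 22→(22−6)÷2=8=h, 8→(8−6)÷2=1=a, 50→(50−6)÷2=22=v, 16→(16−6)÷2=5=e, 34→(34−6)÷2=14=n.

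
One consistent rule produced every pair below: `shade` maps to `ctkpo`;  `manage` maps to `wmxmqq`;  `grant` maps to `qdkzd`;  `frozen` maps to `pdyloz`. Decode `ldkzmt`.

branch

It's a Vigenère-style cipher with numeric key [10,12]: position i shifts by key[i mod 2].
Decoding ldkzmt: l−10=b, d−12=r, k−10=a, z−12=n, m−10=c, t−12=h.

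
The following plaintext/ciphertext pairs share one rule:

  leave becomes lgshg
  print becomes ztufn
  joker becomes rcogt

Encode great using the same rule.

atgsn

Each letter's alphabet position (a=0..z=25) is mapped through 23·x+18 mod 26 — an affine cipher.
Applying it to great: g(6)→23·6+18≡0=a; r(17)→23·17+18≡19=t; e(4)→23·4+18≡6=g; a(0)→23·0+18≡18=s; t(19)→23·19+18≡13=n (all mod 26).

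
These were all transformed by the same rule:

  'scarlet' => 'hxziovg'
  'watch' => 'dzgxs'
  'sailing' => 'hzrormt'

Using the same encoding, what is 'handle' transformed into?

Each pair mirrors across the alphabet (s↔h, c↔x, a↔z): positions sum to 25. This is the alphabet-reversal cipher (Atbash): a becomes z, b becomes y, etc.
For handle: h↔s, a↔z, n↔m, d↔w, l↔o, e↔v.

szmwov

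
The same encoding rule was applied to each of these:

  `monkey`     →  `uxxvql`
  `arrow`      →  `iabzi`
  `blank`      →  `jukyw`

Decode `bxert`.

tough

In monkey: m→u is +8, o→x is +9, n→x is +10, k→v is +11 — the shift increases by 1 each position. Letter i (0-indexed) is shifted by i+8, so successive shifts are 8, 9, 10, ….
Reversing it on bxert: b−8=t, x−9=o, e−10=u, r−11=g, t−12=h.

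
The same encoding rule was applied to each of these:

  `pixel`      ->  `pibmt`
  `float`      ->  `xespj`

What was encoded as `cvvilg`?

The output letters match the input read backwards, each shifted +4: pixel reversed is lexip. Two steps: reverse the string, then apply a Caesar shift of +4.
Undoing it on cvvilg: shift back: c−4=y, v−4=r, v−4=r, i−4=e, l−4=h, g−4=c → yrrehc; then reverse → cherry.

cherry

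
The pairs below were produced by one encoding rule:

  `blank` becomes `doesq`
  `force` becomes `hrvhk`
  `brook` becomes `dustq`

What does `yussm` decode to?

In blank: b→d is +2, l→o is +3, a→e is +4, n→s is +5 — the shift increases by 1 each position. Each letter shifts forward by (position + 2), i.e. 2, 3, 4, … — the shift grows by one for each successive letter.
Reversing it on yussm: y−2=w, u−3=r, s−4=o, s−5=n, m−6=g.

wrong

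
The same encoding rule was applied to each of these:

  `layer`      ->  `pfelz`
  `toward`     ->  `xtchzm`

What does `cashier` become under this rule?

The shift increases by 1 at each position, starting from +4: 4, 5, 6, ….
Applying it to cashier: c+4=g, a+5=f, s+6=y, h+7=o, i+8=q, e+9=n, r+10=b.

gfyoqnb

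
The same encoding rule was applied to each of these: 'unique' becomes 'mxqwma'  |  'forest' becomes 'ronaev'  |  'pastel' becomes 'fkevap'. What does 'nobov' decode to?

u(20)→m(12) and n(13)→x(23) fit y≡17x+10 (mod 26); the inverse of 17 mod 26 is 23. Each letter's alphabet position (a=0..z=25) is mapped through 17·x+10 mod 26 — an affine cipher.
Decoding nobov: n(13)→23·(13−10)≡17=r; o(14)→23·(14−10)≡14=o; b(1)→23·(1−10)≡1=b; o(14)→23·(14−10)≡14=o; v(21)→23·(21−10)≡19=t (all mod 26).

robot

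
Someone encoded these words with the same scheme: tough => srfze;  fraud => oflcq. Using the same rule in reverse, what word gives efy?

nut

Two steps: reverse the string, then apply a Caesar shift of +11.
Reversing it on efy: shift back: e−11=t, f−11=u, y−11=n → tun; then reverse → nut.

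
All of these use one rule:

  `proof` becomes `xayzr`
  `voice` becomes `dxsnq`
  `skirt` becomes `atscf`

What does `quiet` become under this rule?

ydspf

In proof: p→x is +8, r→a is +9, o→y is +10, o→z is +11 — the shift increases by 1 each position. Each letter shifts forward by (position + 8), i.e. 8, 9, 10, … — the shift grows by one for each successive letter.
On quiet: q+8=y, u+9=d, i+10=s, e+11=p, t+12=f.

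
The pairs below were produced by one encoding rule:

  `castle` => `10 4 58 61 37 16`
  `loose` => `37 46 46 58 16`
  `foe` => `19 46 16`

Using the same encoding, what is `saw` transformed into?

58 4 70

c(#3)→10 and a(#1)→4: differences scale by 3, so n = 3·pos + 1. With a=1..z=26, the number is 3·pos + 1.
For saw: s=19→58, a=1→4, w=23→70.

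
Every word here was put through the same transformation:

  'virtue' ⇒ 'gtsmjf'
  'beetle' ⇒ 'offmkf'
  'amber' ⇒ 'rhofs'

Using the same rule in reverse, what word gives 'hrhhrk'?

v(21)→g(6) and i(8)→t(19) fit y≡23x+17 (mod 26); the inverse of 23 mod 26 is 17. Each letter's alphabet position (a=0..z=25) is mapped through 23·x+17 mod 26 — an affine cipher.
Decoding hrhhrk: h(7)→17·(7−17)≡12=m; r(17)→17·(17−17)≡0=a; h(7)→17·(7−17)≡12=m; h(7)→17·(7−17)≡12=m; r(17)→17·(17−17)≡0=a; k(10)→17·(10−17)≡11=l (all mod 26).

mammal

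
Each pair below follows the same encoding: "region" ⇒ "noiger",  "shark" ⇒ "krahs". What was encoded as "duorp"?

The output letters match the input read backwards: region reversed is noiger. It's just the letters in reverse order.
Decoding duorp: then reverse → proud.

proud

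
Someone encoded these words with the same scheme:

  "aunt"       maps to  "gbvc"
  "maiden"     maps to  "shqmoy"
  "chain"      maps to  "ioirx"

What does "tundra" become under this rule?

The shift increases by 1 at each position, starting from +6: 6, 7, 8, ….
On tundra: t+6=z, u+7=b, n+8=v, d+9=m, r+10=b, a+11=l.

zbvmbl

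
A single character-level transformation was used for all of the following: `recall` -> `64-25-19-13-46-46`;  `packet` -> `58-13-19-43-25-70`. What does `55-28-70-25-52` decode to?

often

r(#18)→64 and e(#5)→25: differences scale by 3, so n = 3·pos + 10. Each letter becomes 3×(its alphabet position, a=1..z=26) + 10.
Reversing it on 55-28-70-25-52: 55→(55−10)÷3=15=o, 28→(28−10)÷3=6=f, 70→(70−10)÷3=20=t, 25→(25−10)÷3=5=e, 52→(52−10)÷3=14=n.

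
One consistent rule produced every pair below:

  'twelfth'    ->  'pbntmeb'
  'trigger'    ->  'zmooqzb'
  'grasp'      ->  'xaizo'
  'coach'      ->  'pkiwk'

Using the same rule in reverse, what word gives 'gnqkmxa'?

The output letters match the input read backwards, each shifted +8: twelfth reversed is htflewt. Read the word backwards and shift each letter +8.
Reversing it on gnqkmxa: shift back: g−8=y, n−8=f, q−8=i, k−8=c, m−8=e, x−8=p, a−8=s → yficeps; then reverse → specify.

specify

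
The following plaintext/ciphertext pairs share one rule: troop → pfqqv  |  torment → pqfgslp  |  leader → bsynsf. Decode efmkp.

t(19)→p(15) and r(17)→f(5) fit y≡5x+24 (mod 26); the inverse of 5 mod 26 is 21. Each letter's alphabet position (a=0..z=25) is mapped through 5·x+24 mod 26 — an affine cipher.
Reversing it on efmkp: e(4)→21·(4−24)≡22=w; f(5)→21·(5−24)≡17=r; m(12)→21·(12−24)≡8=i; k(10)→21·(10−24)≡18=s; p(15)→21·(15−24)≡19=t (all mod 26).

wrist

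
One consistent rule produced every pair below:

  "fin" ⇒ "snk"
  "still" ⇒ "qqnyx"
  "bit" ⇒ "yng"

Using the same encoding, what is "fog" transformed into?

ltk

The word is reversed, then every letter is shifted forward by 5.
On fog: reverse → gof; then shift: g+5=l, o+5=t, f+5=k.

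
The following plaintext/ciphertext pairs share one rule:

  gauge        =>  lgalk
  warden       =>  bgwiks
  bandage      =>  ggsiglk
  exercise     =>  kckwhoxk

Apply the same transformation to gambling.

lgrgqosl

The rule splits by letter class: vowels +6, consonants +5.
Applying it to gambling: g(cons)+5=l, a(vowel)+6=g, m(cons)+5=r, b(cons)+5=g, l(cons)+5=q, i(vowel)+6=o, n(cons)+5=s, g(cons)+5=l.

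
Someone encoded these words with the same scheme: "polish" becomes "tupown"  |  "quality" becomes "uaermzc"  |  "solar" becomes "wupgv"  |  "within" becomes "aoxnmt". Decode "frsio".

block

Shifts by position in polish: pos 0: p→t (+4), pos 1: o→u (+6), pos 2: l→p (+4), pos 3: i→o (+6) — repeating every 2. A repeating key of period 2 is used — shifts +4, +6 over and over.
Reversing it on frsio: f−4=b, r−6=l, s−4=o, i−6=c, o−4=k.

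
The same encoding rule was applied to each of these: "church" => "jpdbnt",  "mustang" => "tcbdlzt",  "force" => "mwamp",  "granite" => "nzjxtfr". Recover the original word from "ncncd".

Each letter shifts forward by (position + 7), i.e. 7, 8, 9, … — the shift grows by one for each successive letter.
Undoing it on ncncd: n−7=g, c−8=u, n−9=e, c−10=s, d−11=s.

guess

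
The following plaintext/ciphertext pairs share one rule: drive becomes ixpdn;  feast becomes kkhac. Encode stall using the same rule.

In drive: d→i is +5, r→x is +6, i→p is +7, v→d is +8 — the shift increases by 1 each position. The shift increases by 1 at each position, starting from +5: 5, 6, 7, ….
For stall: s+5=x, t+6=z, a+7=h, l+8=t, l+9=u.

xzhtu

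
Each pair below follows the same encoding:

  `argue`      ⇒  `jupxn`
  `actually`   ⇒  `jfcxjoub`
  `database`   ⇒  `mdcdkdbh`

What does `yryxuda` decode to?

popular

Shifts by position in argue: pos 0: a→j (+9), pos 1: r→u (+3), pos 2: g→p (+9), pos 3: u→x (+3) — repeating every 2. A repeating key of period 2 is used — shifts +9, +3 over and over.
Reversing it on yryxuda: y−9=p, r−3=o, y−9=p, x−3=u, u−9=l, d−3=a, a−9=r.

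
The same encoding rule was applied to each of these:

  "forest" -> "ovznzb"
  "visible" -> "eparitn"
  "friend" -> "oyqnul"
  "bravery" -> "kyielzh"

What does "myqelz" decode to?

driver

Shifts by position in forest: pos 0: f→o (+9), pos 1: o→v (+7), pos 2: r→z (+8), pos 3: e→n (+9), pos 4: s→z (+7), pos 5: t→b (+8) — repeating every 3. It's a Vigenère-style cipher with numeric key [9,7,8]: position i shifts by key[i mod 3].
Reversing it on myqelz: m−9=d, y−7=r, q−8=i, e−9=v, l−7=e, z−8=r.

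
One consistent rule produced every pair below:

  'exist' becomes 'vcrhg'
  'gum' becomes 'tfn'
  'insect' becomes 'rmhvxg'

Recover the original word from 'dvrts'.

Each pair mirrors across the alphabet (e↔v, x↔c, i↔r): positions sum to 25. This is the alphabet-reversal cipher (Atbash): a becomes z, b becomes y, etc.
Reversing it on dvrts: d↔w, v↔e, r↔i, t↔g, s↔h.

weigh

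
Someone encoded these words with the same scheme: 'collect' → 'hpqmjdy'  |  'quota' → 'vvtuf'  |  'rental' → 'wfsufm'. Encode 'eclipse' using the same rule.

Shifts by position in collect: pos 0: c→h (+5), pos 1: o→p (+1), pos 2: l→q (+5), pos 3: l→m (+1) — repeating every 2. A repeating key of period 2 is used — shifts +5, +1 over and over.
Applying it to eclipse: e+5=j, c+1=d, l+5=q, i+1=j, p+5=u, s+1=t, e+5=j.

jdqjutj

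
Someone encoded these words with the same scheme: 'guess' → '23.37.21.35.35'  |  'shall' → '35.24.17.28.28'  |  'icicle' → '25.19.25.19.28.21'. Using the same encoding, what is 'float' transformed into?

22.28.31.17.36

Letters become their 1-based position plus 16 (so a→17, b→18, …).
On float: f=6→22, l=12→28, o=15→31, a=1→17, t=20→36.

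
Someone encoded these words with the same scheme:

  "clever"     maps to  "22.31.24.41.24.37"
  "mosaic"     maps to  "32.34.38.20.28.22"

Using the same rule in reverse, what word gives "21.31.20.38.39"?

c is letter #3 and maps to 22: an offset of 19. Each letter is replaced by its alphabet position (a=1..z=26) + 19.
Undoing it on 21.31.20.38.39: 21→(21−19)÷1=2=b, 31→(31−19)÷1=12=l, 20→(20−19)÷1=1=a, 38→(38−19)÷1=19=s, 39→(39−19)÷1=20=t.

blast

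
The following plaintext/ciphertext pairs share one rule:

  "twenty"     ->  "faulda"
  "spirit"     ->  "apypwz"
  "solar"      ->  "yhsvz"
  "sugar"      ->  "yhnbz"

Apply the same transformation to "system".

The output letters match the input read backwards, each shifted +7: twenty reversed is ytnewt. Two steps: reverse the string, then apply a Caesar shift of +7.
For system: reverse → metsys; then shift: m+7=t, e+7=l, t+7=a, s+7=z, y+7=f, s+7=z.

tlazfz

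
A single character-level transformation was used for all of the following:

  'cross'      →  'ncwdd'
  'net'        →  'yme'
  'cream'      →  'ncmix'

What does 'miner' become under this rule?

Vowels shift forward by 8 and consonants shift forward by 11.
On miner: m(cons)+11=x, i(vowel)+8=q, n(cons)+11=y, e(vowel)+8=m, r(cons)+11=c.

xqymc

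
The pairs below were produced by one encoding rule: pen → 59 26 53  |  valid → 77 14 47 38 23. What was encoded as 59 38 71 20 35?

pitch

p(#16)→59 and e(#5)→26: differences scale by 3, so n = 3·pos + 11. With a=1..z=26, the number is 3·pos + 11.
Decoding 59 38 71 20 35: 59→(59−11)÷3=16=p, 38→(38−11)÷3=9=i, 71→(71−11)÷3=20=t, 20→(20−11)÷3=3=c, 35→(35−11)÷3=8=h.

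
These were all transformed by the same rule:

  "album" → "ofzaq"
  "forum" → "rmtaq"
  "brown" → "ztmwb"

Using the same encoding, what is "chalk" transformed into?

knofu

a(0)→o(14) and l(11)→f(5) fit y≡11x+14 (mod 26); the inverse of 11 mod 26 is 19. This is an affine cipher: with a=0,…,z=25, each position x becomes (11x+14) mod 26.
On chalk: c(2)→11·2+14≡10=k; h(7)→11·7+14≡13=n; a(0)→11·0+14≡14=o; l(11)→11·11+14≡5=f; k(10)→11·10+14≡20=u (all mod 26).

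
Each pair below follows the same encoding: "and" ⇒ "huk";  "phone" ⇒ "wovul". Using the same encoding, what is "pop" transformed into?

Compare letters: a→h is +7, n→u is +7, d→k is +7 — a constant shift. This is a Caesar cipher with shift 7.
Applying it to pop: p+7=w, o+7=v, p+7=w.

wvw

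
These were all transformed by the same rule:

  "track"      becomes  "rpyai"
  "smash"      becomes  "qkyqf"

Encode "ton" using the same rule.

rml

Compare letters: t→r is +24, r→p is +24, a→y is +24 — a constant shift. This is a Caesar cipher with shift 24.
On ton: t+24=r, o+24=m, n+24=l.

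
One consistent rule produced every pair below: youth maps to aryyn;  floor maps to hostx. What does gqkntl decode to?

In youth: y→a is +2, o→r is +3, u→y is +4, t→y is +5 — the shift increases by 1 each position. Each letter shifts forward by (position + 2), i.e. 2, 3, 4, … — the shift grows by one for each successive letter.
Undoing it on gqkntl: g−2=e, q−3=n, k−4=g, n−5=i, t−6=n, l−7=e.

engine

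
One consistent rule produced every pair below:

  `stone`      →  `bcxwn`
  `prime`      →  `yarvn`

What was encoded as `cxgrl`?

toxic

It's a constant shift of +9 (ROT9).
Decoding cxgrl: c−9=t, x−9=o, g−9=x, r−9=i, l−9=c.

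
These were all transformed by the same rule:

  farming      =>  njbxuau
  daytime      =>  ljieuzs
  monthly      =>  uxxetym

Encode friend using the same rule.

Each letter shifts forward by (position + 8), i.e. 8, 9, 10, … — the shift grows by one for each successive letter.
For friend: f+8=n, r+9=a, i+10=s, e+11=p, n+12=z, d+13=q.

naspzq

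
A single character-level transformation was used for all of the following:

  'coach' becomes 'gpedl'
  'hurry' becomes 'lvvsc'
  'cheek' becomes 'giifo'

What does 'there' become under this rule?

The shifts repeat in a cycle of length 2: positions 0,1,… shift by +4, +1, then the pattern repeats.
On there: t+4=x, h+1=i, e+4=i, r+1=s, e+4=i.

xiisi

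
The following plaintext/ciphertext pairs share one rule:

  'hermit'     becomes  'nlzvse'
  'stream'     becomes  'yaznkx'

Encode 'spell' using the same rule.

Each letter shifts forward by (position + 6), i.e. 6, 7, 8, … — the shift grows by one for each successive letter.
For spell: s+6=y, p+7=w, e+8=m, l+9=u, l+10=v.

ywmuv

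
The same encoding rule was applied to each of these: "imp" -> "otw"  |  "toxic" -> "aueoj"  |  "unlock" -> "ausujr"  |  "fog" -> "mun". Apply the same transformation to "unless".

The shift depends on letter class: consonant m→t is +7, but vowel i→o is +6. Two shifts are in play — +6 for a/e/i/o/u, +7 for every other letter.
On unless: u(vowel)+6=a, n(cons)+7=u, l(cons)+7=s, e(vowel)+6=k, s(cons)+7=z, s(cons)+7=z.

auskzz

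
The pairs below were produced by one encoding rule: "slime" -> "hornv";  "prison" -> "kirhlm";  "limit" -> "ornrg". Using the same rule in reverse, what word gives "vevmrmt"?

evening

Each letter is replaced by its mirror in the alphabet: a↔z, b↔y, c↔x, and so on (the Atbash cipher).
Reversing it on vevmrmt: v↔e, e↔v, v↔e, m↔n, r↔i, m↔n, t↔g.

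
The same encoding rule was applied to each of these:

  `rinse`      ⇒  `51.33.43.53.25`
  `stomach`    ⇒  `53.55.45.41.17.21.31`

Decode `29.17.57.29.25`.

gauge

r(#18)→51 and i(#9)→33: differences scale by 2, so n = 2·pos + 15. The formula is n = 2×(alphabet index, a=1) + 15.
Decoding 29.17.57.29.25: 29→(29−15)÷2=7=g, 17→(17−15)÷2=1=a, 57→(57−15)÷2=21=u, 29→(29−15)÷2=7=g, 25→(25−15)÷2=5=e.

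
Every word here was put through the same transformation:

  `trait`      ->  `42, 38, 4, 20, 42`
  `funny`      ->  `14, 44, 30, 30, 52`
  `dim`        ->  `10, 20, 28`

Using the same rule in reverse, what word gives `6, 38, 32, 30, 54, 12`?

t(#20)→42 and r(#18)→38: differences scale by 2, so n = 2·pos + 2. With a=1..z=26, the number is 2·pos + 2.
Reversing it on 6, 38, 32, 30, 54, 12: 6→(6−2)÷2=2=b, 38→(38−2)÷2=18=r, 32→(32−2)÷2=15=o, 30→(30−2)÷2=14=n, 54→(54−2)÷2=26=z, 12→(12−2)÷2=5=e.

bronze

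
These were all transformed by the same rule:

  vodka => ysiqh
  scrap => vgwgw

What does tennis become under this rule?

In vodka: v→y is +3, o→s is +4, d→i is +5, k→q is +6 — the shift increases by 1 each position. Letter i (0-indexed) is shifted by i+3, so successive shifts are 3, 4, 5, ….
On tennis: t+3=w, e+4=i, n+5=s, n+6=t, i+7=p, s+8=a.

wistpa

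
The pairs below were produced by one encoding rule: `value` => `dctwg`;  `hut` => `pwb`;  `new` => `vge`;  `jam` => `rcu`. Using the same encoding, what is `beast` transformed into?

The shift depends on letter class: consonant v→d is +8, but vowel a→c is +2. The rule splits by letter class: vowels +2, consonants +8.
For beast: b(cons)+8=j, e(vowel)+2=g, a(vowel)+2=c, s(cons)+8=a, t(cons)+8=b.

jgcab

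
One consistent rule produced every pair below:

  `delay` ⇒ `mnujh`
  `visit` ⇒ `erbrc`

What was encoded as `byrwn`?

spine

Compare letters: d→m is +9, e→n is +9, l→u is +9 — a constant shift. Every letter moves 9 places later in the alphabet, wrapping around z→a.
Reversing it on byrwn: b−9=s, y−9=p, r−9=i, w−9=n, n−9=e.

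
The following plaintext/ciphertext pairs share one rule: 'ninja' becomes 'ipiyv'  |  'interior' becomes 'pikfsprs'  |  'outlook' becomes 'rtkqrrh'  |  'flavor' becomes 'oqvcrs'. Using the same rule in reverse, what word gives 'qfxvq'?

n(13)→i(8) and i(8)→p(15) fit y≡9x+21 (mod 26); the inverse of 9 mod 26 is 3. Each letter's alphabet position (a=0..z=25) is mapped through 9·x+21 mod 26 — an affine cipher.
Undoing it on qfxvq: q(16)→3·(16−21)≡11=l; f(5)→3·(5−21)≡4=e; x(23)→3·(23−21)≡6=g; v(21)→3·(21−21)≡0=a; q(16)→3·(16−21)≡11=l (all mod 26).

legal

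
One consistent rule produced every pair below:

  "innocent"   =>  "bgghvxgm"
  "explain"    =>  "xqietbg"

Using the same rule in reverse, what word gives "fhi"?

mop

Compare letters: i→b is +19, n→g is +19, n→g is +19 — a constant shift. Every letter moves 19 places later in the alphabet, wrapping around z→a.
Reversing it on fhi: f−19=m, h−19=o, i−19=p.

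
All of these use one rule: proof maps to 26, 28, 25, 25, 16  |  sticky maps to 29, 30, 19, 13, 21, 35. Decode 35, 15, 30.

yet

The number is (letter's place in the alphabet, a=1) + 10.
Reversing it on 35, 15, 30: 35→(35−10)÷1=25=y, 15→(15−10)÷1=5=e, 30→(30−10)÷1=20=t.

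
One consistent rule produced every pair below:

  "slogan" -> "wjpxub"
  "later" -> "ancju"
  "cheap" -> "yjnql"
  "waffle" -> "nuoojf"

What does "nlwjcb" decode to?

stance

The output letters match the input read backwards, each shifted +9: slogan reversed is nagols. Read the word backwards and shift each letter +9.
Decoding nlwjcb: shift back: n−9=e, l−9=c, w−9=n, j−9=a, c−9=t, b−9=s → ecnats; then reverse → stance.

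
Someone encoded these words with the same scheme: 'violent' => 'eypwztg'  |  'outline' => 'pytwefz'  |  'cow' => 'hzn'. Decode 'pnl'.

ace

The output letters match the input read backwards, each shifted +11: violent reversed is tneloiv. Read the word backwards and shift each letter +11.
Decoding pnl: shift back: p−11=e, n−11=c, l−11=a → eca; then reverse → ace.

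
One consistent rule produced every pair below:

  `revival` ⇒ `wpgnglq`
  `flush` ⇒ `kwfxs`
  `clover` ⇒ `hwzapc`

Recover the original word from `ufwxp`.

pulse

Shifts by position in revival: pos 0: r→w (+5), pos 1: e→p (+11), pos 2: v→g (+11), pos 3: i→n (+5), pos 4: v→g (+11), pos 5: a→l (+11) — repeating every 3. It's a Vigenère-style cipher with numeric key [5,11,11]: position i shifts by key[i mod 3].
Reversing it on ufwxp: u−5=p, f−11=u, w−11=l, x−5=s, p−11=e.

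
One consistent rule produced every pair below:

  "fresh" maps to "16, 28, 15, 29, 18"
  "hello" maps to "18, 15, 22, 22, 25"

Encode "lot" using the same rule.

Letters become their 1-based position plus 10 (so a→11, b→12, …).
On lot: l=12→22, o=15→25, t=20→30.

22, 25, 30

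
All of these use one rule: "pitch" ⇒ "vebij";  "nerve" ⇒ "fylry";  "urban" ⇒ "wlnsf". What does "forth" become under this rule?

p(15)→v(21) and i(8)→e(4) fit y≡21x+18 (mod 26); the inverse of 21 mod 26 is 5. Treating letters as 0–25, the rule is x ↦ 21x + 18 (mod 26).
For forth: f(5)→21·5+18≡19=t; o(14)→21·14+18≡0=a; r(17)→21·17+18≡11=l; t(19)→21·19+18≡1=b; h(7)→21·7+18≡9=j (all mod 26).

talbj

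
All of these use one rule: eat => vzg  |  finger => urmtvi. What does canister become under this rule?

xzmrhgvi

Each letter is replaced by its mirror in the alphabet: a↔z, b↔y, c↔x, and so on (the Atbash cipher).
On canister: c↔x, a↔z, n↔m, i↔r, s↔h, t↔g, e↔v, r↔i.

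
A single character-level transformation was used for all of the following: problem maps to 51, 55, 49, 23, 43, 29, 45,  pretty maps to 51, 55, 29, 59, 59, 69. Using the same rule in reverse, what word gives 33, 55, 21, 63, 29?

grave

p(#16)→51 and r(#18)→55: differences scale by 2, so n = 2·pos + 19. Each letter becomes 2×(its alphabet position, a=1..z=26) + 19.
Reversing it on 33, 55, 21, 63, 29: 33→(33−19)÷2=7=g, 55→(55−19)÷2=18=r, 21→(21−19)÷2=1=a, 63→(63−19)÷2=22=v, 29→(29−19)÷2=5=e.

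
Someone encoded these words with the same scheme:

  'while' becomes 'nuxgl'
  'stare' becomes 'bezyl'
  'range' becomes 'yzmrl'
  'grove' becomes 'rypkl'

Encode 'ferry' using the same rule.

olyyt

w(22)→n(13) and h(7)→u(20) fit y≡3x+25 (mod 26); the inverse of 3 mod 26 is 9. Treating letters as 0–25, the rule is x ↦ 3x + 25 (mod 26).
For ferry: f(5)→3·5+25≡14=o; e(4)→3·4+25≡11=l; r(17)→3·17+25≡24=y; r(17)→3·17+25≡24=y; y(24)→3·24+25≡19=t (all mod 26).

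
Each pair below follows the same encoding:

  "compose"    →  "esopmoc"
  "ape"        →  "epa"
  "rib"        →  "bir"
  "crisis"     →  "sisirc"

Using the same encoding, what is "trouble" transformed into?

elbuort

The word is simply reversed.
Applying it to trouble: reverse → elbuort.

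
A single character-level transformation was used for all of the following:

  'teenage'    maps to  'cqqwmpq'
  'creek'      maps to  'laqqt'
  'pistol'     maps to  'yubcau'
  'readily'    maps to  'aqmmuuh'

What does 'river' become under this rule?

aueqa

Two shifts are in play — +12 for a/e/i/o/u, +9 for every other letter.
Applying it to river: r(cons)+9=a, i(vowel)+12=u, v(cons)+9=e, e(vowel)+12=q, r(cons)+9=a.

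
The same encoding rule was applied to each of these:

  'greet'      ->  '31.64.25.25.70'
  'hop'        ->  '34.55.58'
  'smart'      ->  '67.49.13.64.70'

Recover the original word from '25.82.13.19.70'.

exact

g(#7)→31 and r(#18)→64: differences scale by 3, so n = 3·pos + 10. The formula is n = 3×(alphabet index, a=1) + 10.
Undoing it on 25.82.13.19.70: 25→(25−10)÷3=5=e, 82→(82−10)÷3=24=x, 13→(13−10)÷3=1=a, 19→(19−10)÷3=3=c, 70→(70−10)÷3=20=t.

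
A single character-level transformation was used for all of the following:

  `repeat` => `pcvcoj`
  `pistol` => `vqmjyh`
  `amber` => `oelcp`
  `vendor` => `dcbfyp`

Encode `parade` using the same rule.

vopofc

r(17)→p(15) and e(4)→c(2) fit y≡23x+14 (mod 26); the inverse of 23 mod 26 is 17. Treating letters as 0–25, the rule is x ↦ 23x + 14 (mod 26).
On parade: p(15)→23·15+14≡21=v; a(0)→23·0+14≡14=o; r(17)→23·17+14≡15=p; a(0)→23·0+14≡14=o; d(3)→23·3+14≡5=f; e(4)→23·4+14≡2=c (all mod 26).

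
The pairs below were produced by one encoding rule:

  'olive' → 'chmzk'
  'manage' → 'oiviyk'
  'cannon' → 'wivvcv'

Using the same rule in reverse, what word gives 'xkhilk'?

relate

Each letter's alphabet position (a=0..z=25) is mapped through 7·x+8 mod 26 — an affine cipher.
Reversing it on xkhilk: x(23)→15·(23−8)≡17=r; k(10)→15·(10−8)≡4=e; h(7)→15·(7−8)≡11=l; i(8)→15·(8−8)≡0=a; l(11)→15·(11−8)≡19=t; k(10)→15·(10−8)≡4=e (all mod 26).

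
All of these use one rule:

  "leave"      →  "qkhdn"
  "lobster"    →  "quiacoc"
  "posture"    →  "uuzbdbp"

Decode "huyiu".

In leave: l→q is +5, e→k is +6, a→h is +7, v→d is +8 — the shift increases by 1 each position. Each letter shifts forward by (position + 5), i.e. 5, 6, 7, … — the shift grows by one for each successive letter.
Undoing it on huyiu: h−5=c, u−6=o, y−7=r, i−8=a, u−9=l.

coral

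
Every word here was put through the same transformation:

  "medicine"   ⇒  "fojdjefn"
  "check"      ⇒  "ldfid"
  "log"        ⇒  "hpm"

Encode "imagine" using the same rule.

fojhbnj

Two steps: reverse the string, then apply a Caesar shift of +1.
On imagine: reverse → enigami; then shift: e+1=f, n+1=o, i+1=j, g+1=h, a+1=b, m+1=n, i+1=j.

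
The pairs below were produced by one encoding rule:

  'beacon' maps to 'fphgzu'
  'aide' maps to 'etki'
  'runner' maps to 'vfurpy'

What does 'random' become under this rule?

Shifts by position in beacon: pos 0: b→f (+4), pos 1: e→p (+11), pos 2: a→h (+7), pos 3: c→g (+4), pos 4: o→z (+11), pos 5: n→u (+7) — repeating every 3. The shifts repeat in a cycle of length 3: positions 0,1,… shift by +4, +11, +7, then the pattern repeats.
For random: r+4=v, a+11=l, n+7=u, d+4=h, o+11=z, m+7=t.

vluhzt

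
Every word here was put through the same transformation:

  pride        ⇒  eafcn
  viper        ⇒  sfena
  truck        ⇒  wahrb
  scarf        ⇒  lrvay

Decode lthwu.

p(15)→e(4) and r(17)→a(0) fit y≡11x+21 (mod 26); the inverse of 11 mod 26 is 19. Treating letters as 0–25, the rule is x ↦ 11x + 21 (mod 26).
Decoding lthwu: l(11)→19·(11−21)≡18=s; t(19)→19·(19−21)≡14=o; h(7)→19·(7−21)≡20=u; w(22)→19·(22−21)≡19=t; u(20)→19·(20−21)≡7=h (all mod 26).

south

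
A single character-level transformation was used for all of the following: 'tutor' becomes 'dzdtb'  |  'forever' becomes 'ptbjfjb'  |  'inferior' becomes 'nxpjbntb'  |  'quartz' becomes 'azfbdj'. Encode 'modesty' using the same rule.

The shift depends on letter class: consonant t→d is +10, but vowel u→z is +5. The rule splits by letter class: vowels +5, consonants +10.
For modesty: m(cons)+10=w, o(vowel)+5=t, d(cons)+10=n, e(vowel)+5=j, s(cons)+10=c, t(cons)+10=d, y(cons)+10=i.

wtnjcdi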